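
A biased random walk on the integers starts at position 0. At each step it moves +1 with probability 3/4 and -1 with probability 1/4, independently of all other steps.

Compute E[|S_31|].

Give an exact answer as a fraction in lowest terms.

S_31 takes values m ≡ 1 (mod 2) with |m| ≤ 31; P(S_31=m) = C(31,(31+m)/2) · (3/4)^((31+m)/2) · (1/4)^((31-m)/2).
Distribution: P(S=-31)=1/4611686018427387904, P(S=-29)=93/4611686018427387904, P(S=-27)=4185/4611686018427387904, P(S=-25)=121365/4611686018427387904, P(S=-23)=2548665/4611686018427387904, P(S=-21)=41288373/4611686018427387904, P(S=-19)=536748849/4611686018427387904, P(S=-17)=5750880525/4611686018427387904, P(S=-15)=51757924725/4611686018427387904, P(S=-13)=396810756225/4611686018427387904, P(S=-11)=2618950991085/4611686018427387904, P(S=-9)=14999446585305/4611686018427387904, P(S=-7)=74997232926525/4611686018427387904, P(S=-5)=328834021293225/4611686018427387904, P(S=-3)=1268359796416725/4611686018427387904, P(S=-1)=4312423307816865/4611686018427387904, P(S=1)=12937269923450595/4611686018427387904, P(S=3)=34245714503251575/4611686018427387904, P(S=5)=79906667174253675/4611686018427387904, P(S=7)=164018948410310175/4611686018427387904, P(S=9)=295234107138558315/4611686018427387904, P(S=11)=463939311217734495/4611686018427387904, P(S=13)=632644515296910675/4611686018427387904, P(S=15)=742669648392025575/4611686018427387904, P(S=17)=742669648392025575/4611686018427387904, P(S=19)=623842504649301483/4611686018427387904, P(S=21)=431890964757208719/4611686018427387904, P(S=23)=239939424865115955/4611686018427387904, P(S=25)=102831182085049695/4611686018427387904, P(S=27)=31913125474670595/4611686018427387904, P(S=29)=6382625094934119/4611686018427387904, P(S=31)=617673396283947/4611686018427387904
E[|S_31|] = Σ_m |m|·P(S_31=m) = 1117219473235224019/72057594037927936

Answer: 1117219473235224019/72057594037927936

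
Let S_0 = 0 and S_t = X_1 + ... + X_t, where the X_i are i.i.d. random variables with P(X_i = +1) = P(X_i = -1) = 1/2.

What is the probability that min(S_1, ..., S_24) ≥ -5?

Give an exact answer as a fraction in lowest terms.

Let f(t,s) = #length-t paths at position s with S_1..S_t all ≥ -5.
f(t,s) = f(t-1,s-1) + f(t-1,s+1) for s ≥ -5; f(t,s) = 0 for s < -5.
t=0: f(0,0)=1
t=1: f(1,-1)=1 f(1,1)=1
t=2: f(2,-2)=1 f(2,0)=2 f(2,2)=1
t=3: f(3,-3)=1 f(3,-1)=3 f(3,1)=3 f(3,3)=1
t=4: f(4,-4)=1 f(4,-2)=4 f(4,0)=6 f(4,2)=4 f(4,4)=1
t=5: f(5,-5)=1 f(5,-3)=5 f(5,-1)=10 f(5,1)=10 f(5,3)=5 f(5,5)=1
t=6: f(6,-4)=6 f(6,-2)=15 f(6,0)=20 f(6,2)=15 f(6,4)=6 f(6,6)=1
t=7: f(7,-5)=6 f(7,-3)=21 f(7,-1)=35 f(7,1)=35 f(7,3)=21 f(7,5)=7 f(7,7)=1
t=8: f(8,-4)=27 f(8,-2)=56 f(8,0)=70 f(8,2)=56 f(8,4)=28 f(8,6)=8 f(8,8)=1
t=9: f(9,-5)=27 f(9,-3)=83 f(9,-1)=126 f(9,1)=126 f(9,3)=84 f(9,5)=36 f(9,7)=9 f(9,9)=1
t=10: f(10,-4)=110 f(10,-2)=209 f(10,0)=252 f(10,2)=210 f(10,4)=120 f(10,6)=45 f(10,8)=10 f(10,10)=1
t=11: f(11,-5)=110 f(11,-3)=319 f(11,-1)=461 f(11,1)=462 f(11,3)=330 f(11,5)=165 f(11,7)=55 f(11,9)=11 f(11,11)=1
t=12: f(12,-4)=429 f(12,-2)=780 f(12,0)=923 f(12,2)=792 f(12,4)=495 f(12,6)=220 f(12,8)=66 f(12,10)=12 f(12,12)=1
t=13: f(13,-5)=429 f(13,-3)=1209 f(13,-1)=1703 f(13,1)=1715 f(13,3)=1287 f(13,5)=715 f(13,7)=286 f(13,9)=78 f(13,11)=13 f(13,13)=1
t=14: f(14,-4)=1638 f(14,-2)=2912 f(14,0)=3418 f(14,2)=3002 f(14,4)=2002 f(14,6)=1001 f(14,8)=364 f(14,10)=91 f(14,12)=14 f(14,14)=1
t=15: f(15,-5)=1638 f(15,-3)=4550 f(15,-1)=6330 f(15,1)=6420 f(15,3)=5004 f(15,5)=3003 f(15,7)=1365 f(15,9)=455 f(15,11)=105 f(15,13)=15 f(15,15)=1
t=16: f(16,-4)=6188 f(16,-2)=10880 f(16,0)=12750 f(16,2)=11424 f(16,4)=8007 f(16,6)=4368 f(16,8)=1820 f(16,10)=560 f(16,12)=120 f(16,14)=16 f(16,16)=1
t=17: f(17,-5)=6188 f(17,-3)=17068 f(17,-1)=23630 f(17,1)=24174 f(17,3)=19431 f(17,5)=12375 f(17,7)=6188 f(17,9)=2380 f(17,11)=680 f(17,13)=136 f(17,15)=17 f(17,17)=1
t=18: f(18,-4)=23256 f(18,-2)=40698 f(18,0)=47804 f(18,2)=43605 f(18,4)=31806 f(18,6)=18563 f(18,8)=8568 f(18,10)=3060 f(18,12)=816 f(18,14)=153 f(18,16)=18 f(18,18)=1
t=19: f(19,-5)=23256 f(19,-3)=63954 f(19,-1)=88502 f(19,1)=91409 f(19,3)=75411 f(19,5)=50369 f(19,7)=27131 f(19,9)=11628 f(19,11)=3876 f(19,13)=969 f(19,15)=171 f(19,17)=19 f(19,19)=1
t=20: f(20,-4)=87210 f(20,-2)=152456 f(20,0)=179911 f(20,2)=166820 f(20,4)=125780 f(20,6)=77500 f(20,8)=38759 f(20,10)=15504 f(20,12)=4845 f(20,14)=1140 f(20,16)=190 f(20,18)=20 f(20,20)=1
t=21: f(21,-5)=87210 f(21,-3)=239666 f(21,-1)=332367 f(21,1)=346731 f(21,3)=292600 f(21,5)=203280 f(21,7)=116259 f(21,9)=54263 f(21,11)=20349 f(21,13)=5985 f(21,15)=1330 f(21,17)=210 f(21,19)=21 f(21,21)=1
t=22: f(22,-4)=326876 f(22,-2)=572033 f(22,0)=679098 f(22,2)=639331 f(22,4)=495880 f(22,6)=319539 f(22,8)=170522 f(22,10)=74612 f(22,12)=26334 f(22,14)=7315 f(22,16)=1540 f(22,18)=231 f(22,20)=22 f(22,22)=1
t=23: f(23,-5)=326876 f(23,-3)=898909 f(23,-1)=1251131 f(23,1)=1318429 f(23,3)=1135211 f(23,5)=815419 f(23,7)=490061 f(23,9)=245134 f(23,11)=100946 f(23,13)=33649 f(23,15)=8855 f(23,17)=1771 f(23,19)=253 f(23,21)=23 f(23,23)=1
t=24: f(24,-4)=1225785 f(24,-2)=2150040 f(24,0)=2569560 f(24,2)=2453640 f(24,4)=1950630 f(24,6)=1305480 f(24,8)=735195 f(24,10)=346080 f(24,12)=134595 f(24,14)=42504 f(24,16)=10626 f(24,18)=2024 f(24,20)=276 f(24,22)=24 f(24,24)=1
Σ_s f(24,s) = 12926460
P = 12926460/16777216 = 3231615/4194304

Answer: 3231615/4194304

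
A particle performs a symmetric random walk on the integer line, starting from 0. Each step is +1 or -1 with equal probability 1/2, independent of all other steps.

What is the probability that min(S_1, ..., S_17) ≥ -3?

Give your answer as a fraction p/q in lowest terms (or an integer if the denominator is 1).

Answer: 21879/32768

Derivation:
Let f(t,s) = #length-t paths at position s with S_1..S_t all ≥ -3.
f(t,s) = f(t-1,s-1) + f(t-1,s+1) for s ≥ -3; f(t,s) = 0 for s < -3.
t=0: f(0,0)=1
t=1: f(1,-1)=1 f(1,1)=1
t=2: f(2,-2)=1 f(2,0)=2 f(2,2)=1
t=3: f(3,-3)=1 f(3,-1)=3 f(3,1)=3 f(3,3)=1
t=4: f(4,-2)=4 f(4,0)=6 f(4,2)=4 f(4,4)=1
t=5: f(5,-3)=4 f(5,-1)=10 f(5,1)=10 f(5,3)=5 f(5,5)=1
t=6: f(6,-2)=14 f(6,0)=20 f(6,2)=15 f(6,4)=6 f(6,6)=1
t=7: f(7,-3)=14 f(7,-1)=34 f(7,1)=35 f(7,3)=21 f(7,5)=7 f(7,7)=1
t=8: f(8,-2)=48 f(8,0)=69 f(8,2)=56 f(8,4)=28 f(8,6)=8 f(8,8)=1
t=9: f(9,-3)=48 f(9,-1)=117 f(9,1)=125 f(9,3)=84 f(9,5)=36 f(9,7)=9 f(9,9)=1
t=10: f(10,-2)=165 f(10,0)=242 f(10,2)=209 f(10,4)=120 f(10,6)=45 f(10,8)=10 f(10,10)=1
t=11: f(11,-3)=165 f(11,-1)=407 f(11,1)=451 f(11,3)=329 f(11,5)=165 f(11,7)=55 f(11,9)=11 f(11,11)=1
t=12: f(12,-2)=572 f(12,0)=858 f(12,2)=780 f(12,4)=494 f(12,6)=220 f(12,8)=66 f(12,10)=12 f(12,12)=1
t=13: f(13,-3)=572 f(13,-1)=1430 f(13,1)=1638 f(13,3)=1274 f(13,5)=714 f(13,7)=286 f(13,9)=78 f(13,11)=13 f(13,13)=1
t=14: f(14,-2)=2002 f(14,0)=3068 f(14,2)=2912 f(14,4)=1988 f(14,6)=1000 f(14,8)=364 f(14,10)=91 f(14,12)=14 f(14,14)=1
t=15: f(15,-3)=2002 f(15,-1)=5070 f(15,1)=5980 f(15,3)=4900 f(15,5)=2988 f(15,7)=1364 f(15,9)=455 f(15,11)=105 f(15,13)=15 f(15,15)=1
t=16: f(16,-2)=7072 f(16,0)=11050 f(16,2)=10880 f(16,4)=7888 f(16,6)=4352 f(16,8)=1819 f(16,10)=560 f(16,12)=120 f(16,14)=16 f(16,16)=1
t=17: f(17,-3)=7072 f(17,-1)=18122 f(17,1)=21930 f(17,3)=18768 f(17,5)=12240 f(17,7)=6171 f(17,9)=2379 f(17,11)=680 f(17,13)=136 f(17,15)=17 f(17,17)=1
Σ_s f(17,s) = 87516
P = 87516/131072 = 21879/32768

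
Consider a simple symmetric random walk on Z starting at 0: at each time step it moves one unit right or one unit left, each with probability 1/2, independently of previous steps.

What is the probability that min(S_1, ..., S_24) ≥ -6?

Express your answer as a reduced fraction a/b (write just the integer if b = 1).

Let f(t,s) = #length-t paths at position s with S_1..S_t all ≥ -6.
f(t,s) = f(t-1,s-1) + f(t-1,s+1) for s ≥ -6; f(t,s) = 0 for s < -6.
t=0: f(0,0)=1
t=1: f(1,-1)=1 f(1,1)=1
t=2: f(2,-2)=1 f(2,0)=2 f(2,2)=1
t=3: f(3,-3)=1 f(3,-1)=3 f(3,1)=3 f(3,3)=1
t=4: f(4,-4)=1 f(4,-2)=4 f(4,0)=6 f(4,2)=4 f(4,4)=1
t=5: f(5,-5)=1 f(5,-3)=5 f(5,-1)=10 f(5,1)=10 f(5,3)=5 f(5,5)=1
t=6: f(6,-6)=1 f(6,-4)=6 f(6,-2)=15 f(6,0)=20 f(6,2)=15 f(6,4)=6 f(6,6)=1
t=7: f(7,-5)=7 f(7,-3)=21 f(7,-1)=35 f(7,1)=35 f(7,3)=21 f(7,5)=7 f(7,7)=1
t=8: f(8,-6)=7 f(8,-4)=28 f(8,-2)=56 f(8,0)=70 f(8,2)=56 f(8,4)=28 f(8,6)=8 f(8,8)=1
t=9: f(9,-5)=35 f(9,-3)=84 f(9,-1)=126 f(9,1)=126 f(9,3)=84 f(9,5)=36 f(9,7)=9 f(9,9)=1
t=10: f(10,-6)=35 f(10,-4)=119 f(10,-2)=210 f(10,0)=252 f(10,2)=210 f(10,4)=120 f(10,6)=45 f(10,8)=10 f(10,10)=1
t=11: f(11,-5)=154 f(11,-3)=329 f(11,-1)=462 f(11,1)=462 f(11,3)=330 f(11,5)=165 f(11,7)=55 f(11,9)=11 f(11,11)=1
t=12: f(12,-6)=154 f(12,-4)=483 f(12,-2)=791 f(12,0)=924 f(12,2)=792 f(12,4)=495 f(12,6)=220 f(12,8)=66 f(12,10)=12 f(12,12)=1
t=13: f(13,-5)=637 f(13,-3)=1274 f(13,-1)=1715 f(13,1)=1716 f(13,3)=1287 f(13,5)=715 f(13,7)=286 f(13,9)=78 f(13,11)=13 f(13,13)=1
t=14: f(14,-6)=637 f(14,-4)=1911 f(14,-2)=2989 f(14,0)=3431 f(14,2)=3003 f(14,4)=2002 f(14,6)=1001 f(14,8)=364 f(14,10)=91 f(14,12)=14 f(14,14)=1
t=15: f(15,-5)=2548 f(15,-3)=4900 f(15,-1)=6420 f(15,1)=6434 f(15,3)=5005 f(15,5)=3003 f(15,7)=1365 f(15,9)=455 f(15,11)=105 f(15,13)=15 f(15,15)=1
t=16: f(16,-6)=2548 f(16,-4)=7448 f(16,-2)=11320 f(16,0)=12854 f(16,2)=11439 f(16,4)=8008 f(16,6)=4368 f(16,8)=1820 f(16,10)=560 f(16,12)=120 f(16,14)=16 f(16,16)=1
t=17: f(17,-5)=9996 f(17,-3)=18768 f(17,-1)=24174 f(17,1)=24293 f(17,3)=19447 f(17,5)=12376 f(17,7)=6188 f(17,9)=2380 f(17,11)=680 f(17,13)=136 f(17,15)=17 f(17,17)=1
t=18: f(18,-6)=9996 f(18,-4)=28764 f(18,-2)=42942 f(18,0)=48467 f(18,2)=43740 f(18,4)=31823 f(18,6)=18564 f(18,8)=8568 f(18,10)=3060 f(18,12)=816 f(18,14)=153 f(18,16)=18 f(18,18)=1
t=19: f(19,-5)=38760 f(19,-3)=71706 f(19,-1)=91409 f(19,1)=92207 f(19,3)=75563 f(19,5)=50387 f(19,7)=27132 f(19,9)=11628 f(19,11)=3876 f(19,13)=969 f(19,15)=171 f(19,17)=19 f(19,19)=1
t=20: f(20,-6)=38760 f(20,-4)=110466 f(20,-2)=163115 f(20,0)=183616 f(20,2)=167770 f(20,4)=125950 f(20,6)=77519 f(20,8)=38760 f(20,10)=15504 f(20,12)=4845 f(20,14)=1140 f(20,16)=190 f(20,18)=20 f(20,20)=1
t=21: f(21,-5)=149226 f(21,-3)=273581 f(21,-1)=346731 f(21,1)=351386 f(21,3)=293720 f(21,5)=203469 f(21,7)=116279 f(21,9)=54264 f(21,11)=20349 f(21,13)=5985 f(21,15)=1330 f(21,17)=210 f(21,19)=21 f(21,21)=1
t=22: f(22,-6)=149226 f(22,-4)=422807 f(22,-2)=620312 f(22,0)=698117 f(22,2)=645106 f(22,4)=497189 f(22,6)=319748 f(22,8)=170543 f(22,10)=74613 f(22,12)=26334 f(22,14)=7315 f(22,16)=1540 f(22,18)=231 f(22,20)=22 f(22,22)=1
t=23: f(23,-5)=572033 f(23,-3)=1043119 f(23,-1)=1318429 f(23,1)=1343223 f(23,3)=1142295 f(23,5)=816937 f(23,7)=490291 f(23,9)=245156 f(23,11)=100947 f(23,13)=33649 f(23,15)=8855 f(23,17)=1771 f(23,19)=253 f(23,21)=23 f(23,23)=1
t=24: f(24,-6)=572033 f(24,-4)=1615152 f(24,-2)=2361548 f(24,0)=2661652 f(24,2)=2485518 f(24,4)=1959232 f(24,6)=1307228 f(24,8)=735447 f(24,10)=346103 f(24,12)=134596 f(24,14)=42504 f(24,16)=10626 f(24,18)=2024 f(24,20)=276 f(24,22)=24 f(24,24)=1
Σ_s f(24,s) = 14233964
P = 14233964/16777216 = 3558491/4194304

Answer: 3558491/4194304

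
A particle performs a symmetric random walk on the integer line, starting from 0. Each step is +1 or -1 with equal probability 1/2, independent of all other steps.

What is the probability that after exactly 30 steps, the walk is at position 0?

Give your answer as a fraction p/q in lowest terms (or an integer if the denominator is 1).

To return to 0 after 30 steps: need exactly 15 steps of +1 and 15 of -1.
Favorable paths: C(30,15) = 155117520
Total paths: 2^30 = 1073741824
P = 155117520/1073741824 = 9694845/67108864

Answer: 9694845/67108864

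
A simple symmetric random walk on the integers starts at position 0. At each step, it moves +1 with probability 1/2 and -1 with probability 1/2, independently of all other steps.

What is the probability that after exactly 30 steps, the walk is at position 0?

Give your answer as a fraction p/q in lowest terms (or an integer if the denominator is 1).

Answer: 9694845/67108864

Derivation:
To return to 0 after 30 steps: need exactly 15 steps of +1 and 15 of -1.
Favorable paths: C(30,15) = 155117520
Total paths: 2^30 = 1073741824
P = 155117520/1073741824 = 9694845/67108864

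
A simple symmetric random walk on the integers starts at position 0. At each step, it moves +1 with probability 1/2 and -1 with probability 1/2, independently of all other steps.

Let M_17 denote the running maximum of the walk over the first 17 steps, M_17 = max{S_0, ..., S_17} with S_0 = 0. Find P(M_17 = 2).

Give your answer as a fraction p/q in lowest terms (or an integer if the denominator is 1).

Answer: 2431/16384

Derivation:
Let M_17 = max(S_0,...,S_17). Use the reflection principle: for j ≥ 1, #{paths with M_17 ≥ j} = #{S_17 ≥ j} + #{S_17 ≥ j+1}.
By reflection, #{M_17 ≥ 2} = #{S_17 ≥ 2} + #{S_17 ≥ 3} = 41226 + 41226 = 82452.
#{M_17 ≥ 3} = #{S_17 ≥ 3} + #{S_17 ≥ 4} = 41226 + 21778 = 63004.
#{M_17 = 2} = 82452 - 63004 = 19448.
P(M_17 = 2) = 19448/131072 = 2431/16384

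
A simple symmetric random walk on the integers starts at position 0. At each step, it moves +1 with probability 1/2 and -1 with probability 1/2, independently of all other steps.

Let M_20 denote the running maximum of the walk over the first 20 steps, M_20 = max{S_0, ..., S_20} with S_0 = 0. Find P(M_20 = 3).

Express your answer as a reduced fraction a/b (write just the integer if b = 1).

Let M_20 = max(S_0,...,S_20). Use the reflection principle: for j ≥ 1, #{paths with M_20 ≥ j} = #{S_20 ≥ j} + #{S_20 ≥ j+1}.
By reflection, #{M_20 ≥ 3} = #{S_20 ≥ 3} + #{S_20 ≥ 4} = 263950 + 263950 = 527900.
#{M_20 ≥ 4} = #{S_20 ≥ 4} + #{S_20 ≥ 5} = 263950 + 137980 = 401930.
#{M_20 = 3} = 527900 - 401930 = 125970.
P(M_20 = 3) = 125970/1048576 = 62985/524288

Answer: 62985/524288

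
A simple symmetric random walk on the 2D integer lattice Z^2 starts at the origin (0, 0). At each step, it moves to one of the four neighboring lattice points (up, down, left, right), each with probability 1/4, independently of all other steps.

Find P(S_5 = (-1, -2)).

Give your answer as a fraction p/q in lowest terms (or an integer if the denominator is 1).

Let h be the number of horizontal steps (so 5-h are vertical). To end at (-1,-2) need (h-1)/2 right-steps and ((5-h)-2)/2 up-steps.
Sum over h with 1 ≤ h ≤ 3, h ≡ 1 (mod 2), 5-h ≡ 0 (mod 2):
h=1: C(5,1)·C(1,0)·C(4,1) = 5·1·4 = 20
h=3: C(5,3)·C(3,1)·C(2,0) = 10·3·1 = 30
Total favorable: 50
Total paths: 4^5 = 1024
P = 50/1024 = 25/512

Answer: 25/512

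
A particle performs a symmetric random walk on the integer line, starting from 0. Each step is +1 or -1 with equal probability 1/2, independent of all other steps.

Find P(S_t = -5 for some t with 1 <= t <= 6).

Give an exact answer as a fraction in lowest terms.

Count via complement. Let g(t,s) = #length-t paths at position s with S_1..S_t all ≠ -5.
g(t,s) = g(t-1,s-1) + g(t-1,s+1) for s ≠ -5; g(t,-5) = 0.
t=0: g(0,0)=1
t=1: g(1,-1)=1 g(1,1)=1
t=2: g(2,-2)=1 g(2,0)=2 g(2,2)=1
t=3: g(3,-3)=1 g(3,-1)=3 g(3,1)=3 g(3,3)=1
t=4: g(4,-4)=1 g(4,-2)=4 g(4,0)=6 g(4,2)=4 g(4,4)=1
t=5: g(5,-3)=5 g(5,-1)=10 g(5,1)=10 g(5,3)=5 g(5,5)=1
t=6: g(6,-4)=5 g(6,-2)=15 g(6,0)=20 g(6,2)=15 g(6,4)=6 g(6,6)=1
Paths never hitting -5: Σ_s g(6,s) = 62
Paths hitting -5: 2^6 - 62 = 2
P = 2/64 = 1/32

Answer: 1/32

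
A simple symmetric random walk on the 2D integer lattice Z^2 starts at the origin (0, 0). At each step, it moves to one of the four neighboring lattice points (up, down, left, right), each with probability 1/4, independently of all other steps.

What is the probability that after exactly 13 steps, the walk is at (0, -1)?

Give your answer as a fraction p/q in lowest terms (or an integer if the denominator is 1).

Answer: 184041/4194304

Derivation:
Let h be the number of horizontal steps (so 13-h are vertical). To end at (0,-1) need (h+0)/2 right-steps and ((13-h)-1)/2 up-steps.
Sum over h with 0 ≤ h ≤ 12, h ≡ 0 (mod 2), 13-h ≡ 1 (mod 2):
h=0: C(13,0)·C(0,0)·C(13,6) = 1·1·1716 = 1716
h=2: C(13,2)·C(2,1)·C(11,5) = 78·2·462 = 72072
h=4: C(13,4)·C(4,2)·C(9,4) = 715·6·126 = 540540
h=6: C(13,6)·C(6,3)·C(7,3) = 1716·20·35 = 1201200
h=8: C(13,8)·C(8,4)·C(5,2) = 1287·70·10 = 900900
h=10: C(13,10)·C(10,5)·C(3,1) = 286·252·3 = 216216
h=12: C(13,12)·C(12,6)·C(1,0) = 13·924·1 = 12012
Total favorable: 2944656
Total paths: 4^13 = 67108864
P = 2944656/67108864 = 184041/4194304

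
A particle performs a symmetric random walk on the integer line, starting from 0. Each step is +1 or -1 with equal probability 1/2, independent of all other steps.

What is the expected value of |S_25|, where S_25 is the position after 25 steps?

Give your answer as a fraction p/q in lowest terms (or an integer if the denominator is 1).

S_25 takes values m ≡ 1 (mod 2) with |m| ≤ 25; P(S_25=m) = C(25,(25+m)/2)/2^25.
Total paths: 2^25 = 33554432
Distribution: P(S=-25)=1/33554432, P(S=-23)=25/33554432, P(S=-21)=300/33554432, P(S=-19)=2300/33554432, P(S=-17)=12650/33554432, P(S=-15)=53130/33554432, P(S=-13)=177100/33554432, P(S=-11)=480700/33554432, P(S=-9)=1081575/33554432, P(S=-7)=2042975/33554432, P(S=-5)=3268760/33554432, P(S=-3)=4457400/33554432, P(S=-1)=5200300/33554432, P(S=1)=5200300/33554432, P(S=3)=4457400/33554432, P(S=5)=3268760/33554432, P(S=7)=2042975/33554432, P(S=9)=1081575/33554432, P(S=11)=480700/33554432, P(S=13)=177100/33554432, P(S=15)=53130/33554432, P(S=17)=12650/33554432, P(S=19)=2300/33554432, P(S=21)=300/33554432, P(S=23)=25/33554432, P(S=25)=1/33554432
E[|S_25|] = Σ_m |m|·P(S_25=m) = 135207800/33554432 = 16900975/4194304

Answer: 16900975/4194304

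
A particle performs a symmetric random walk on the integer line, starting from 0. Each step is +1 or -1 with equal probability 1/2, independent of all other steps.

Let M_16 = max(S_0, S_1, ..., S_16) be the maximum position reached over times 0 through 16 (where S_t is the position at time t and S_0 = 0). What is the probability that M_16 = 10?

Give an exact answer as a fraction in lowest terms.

Answer: 35/4096

Derivation:
Let M_16 = max(S_0,...,S_16). Use the reflection principle: for j ≥ 1, #{paths with M_16 ≥ j} = #{S_16 ≥ j} + #{S_16 ≥ j+1}.
By reflection, #{M_16 ≥ 10} = #{S_16 ≥ 10} + #{S_16 ≥ 11} = 697 + 137 = 834.
#{M_16 ≥ 11} = #{S_16 ≥ 11} + #{S_16 ≥ 12} = 137 + 137 = 274.
#{M_16 = 10} = 834 - 274 = 560.
P(M_16 = 10) = 560/65536 = 35/4096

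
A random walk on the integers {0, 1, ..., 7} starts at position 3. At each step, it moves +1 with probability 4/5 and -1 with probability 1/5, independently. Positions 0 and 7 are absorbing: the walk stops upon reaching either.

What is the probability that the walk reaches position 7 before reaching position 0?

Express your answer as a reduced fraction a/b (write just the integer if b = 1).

Biased walk: p = 4/5, q = 1/5, r = q/p = 1/4
Gambler's ruin: P(hit 7 before 0 | start at 3) = (1 - r^a)/(1 - r^N)
r^3 = 1/64; r^7 = 1/16384
P = (1 - 1/64) / (1 - 1/16384) = 63/64 / 16383/16384 = 5376/5461

Answer: 5376/5461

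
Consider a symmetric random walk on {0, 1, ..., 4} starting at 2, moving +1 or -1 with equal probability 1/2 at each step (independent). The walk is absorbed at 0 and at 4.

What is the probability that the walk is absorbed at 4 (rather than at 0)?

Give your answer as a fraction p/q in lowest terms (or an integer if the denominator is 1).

Answer: 1/2

Derivation:
Symmetric walk (p = 1/2): the harmonic-function argument gives P(hit 4 before 0 | start at 2) = a/N.
P = 2/4 = 1/2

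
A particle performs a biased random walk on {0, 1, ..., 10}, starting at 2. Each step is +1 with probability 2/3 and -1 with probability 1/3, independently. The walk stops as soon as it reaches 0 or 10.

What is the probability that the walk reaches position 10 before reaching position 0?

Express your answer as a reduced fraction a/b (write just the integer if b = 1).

Biased walk: p = 2/3, q = 1/3, r = q/p = 1/2
Gambler's ruin: P(hit 10 before 0 | start at 2) = (1 - r^a)/(1 - r^N)
r^2 = 1/4; r^10 = 1/1024
P = (1 - 1/4) / (1 - 1/1024) = 3/4 / 1023/1024 = 256/341

Answer: 256/341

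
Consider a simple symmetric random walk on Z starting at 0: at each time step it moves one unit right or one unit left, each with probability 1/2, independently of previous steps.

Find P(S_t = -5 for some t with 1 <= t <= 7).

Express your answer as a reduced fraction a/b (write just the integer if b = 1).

Answer: 9/128

Derivation:
Count via complement. Let g(t,s) = #length-t paths at position s with S_1..S_t all ≠ -5.
g(t,s) = g(t-1,s-1) + g(t-1,s+1) for s ≠ -5; g(t,-5) = 0.
t=0: g(0,0)=1
t=1: g(1,-1)=1 g(1,1)=1
t=2: g(2,-2)=1 g(2,0)=2 g(2,2)=1
t=3: g(3,-3)=1 g(3,-1)=3 g(3,1)=3 g(3,3)=1
t=4: g(4,-4)=1 g(4,-2)=4 g(4,0)=6 g(4,2)=4 g(4,4)=1
t=5: g(5,-3)=5 g(5,-1)=10 g(5,1)=10 g(5,3)=5 g(5,5)=1
t=6: g(6,-4)=5 g(6,-2)=15 g(6,0)=20 g(6,2)=15 g(6,4)=6 g(6,6)=1
t=7: g(7,-3)=20 g(7,-1)=35 g(7,1)=35 g(7,3)=21 g(7,5)=7 g(7,7)=1
Paths never hitting -5: Σ_s g(7,s) = 119
Paths hitting -5: 2^7 - 119 = 9
P = 9/128 = 9/128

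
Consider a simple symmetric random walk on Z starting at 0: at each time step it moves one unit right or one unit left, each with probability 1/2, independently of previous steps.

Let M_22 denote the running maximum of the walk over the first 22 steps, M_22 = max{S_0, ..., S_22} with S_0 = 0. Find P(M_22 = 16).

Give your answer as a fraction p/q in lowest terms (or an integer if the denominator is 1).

Answer: 385/1048576

Derivation:
Let M_22 = max(S_0,...,S_22). Use the reflection principle: for j ≥ 1, #{paths with M_22 ≥ j} = #{S_22 ≥ j} + #{S_22 ≥ j+1}.
By reflection, #{M_22 ≥ 16} = #{S_22 ≥ 16} + #{S_22 ≥ 17} = 1794 + 254 = 2048.
#{M_22 ≥ 17} = #{S_22 ≥ 17} + #{S_22 ≥ 18} = 254 + 254 = 508.
#{M_22 = 16} = 2048 - 508 = 1540.
P(M_22 = 16) = 1540/4194304 = 385/1048576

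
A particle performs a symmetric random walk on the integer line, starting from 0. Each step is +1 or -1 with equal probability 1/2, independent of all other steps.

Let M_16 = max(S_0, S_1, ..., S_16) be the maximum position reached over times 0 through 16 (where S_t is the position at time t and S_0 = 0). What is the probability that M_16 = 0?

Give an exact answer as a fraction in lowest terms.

Let M_16 = max(S_0,...,S_16). Use the reflection principle: for j ≥ 1, #{paths with M_16 ≥ j} = #{S_16 ≥ j} + #{S_16 ≥ j+1}.
P(M_16 ≥ 0) = 1 since S_0 = 0, so #{M_16 ≥ 0} = 65536.
#{M_16 ≥ 1} = #{S_16 ≥ 1} + #{S_16 ≥ 2} = 26333 + 26333 = 52666.
#{M_16 = 0} = 65536 - 52666 = 12870.
P(M_16 = 0) = 12870/65536 = 6435/32768

Answer: 6435/32768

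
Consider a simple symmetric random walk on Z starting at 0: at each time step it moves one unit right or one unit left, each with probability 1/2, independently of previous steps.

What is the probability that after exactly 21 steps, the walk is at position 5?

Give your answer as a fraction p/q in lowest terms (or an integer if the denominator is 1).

Answer: 101745/1048576

Derivation:
To reach position 5 after 21 steps: need 13 steps of +1 and 8 of -1.
Favorable paths: C(21,13) = 203490
Total paths: 2^21 = 2097152
P = 203490/2097152 = 101745/1048576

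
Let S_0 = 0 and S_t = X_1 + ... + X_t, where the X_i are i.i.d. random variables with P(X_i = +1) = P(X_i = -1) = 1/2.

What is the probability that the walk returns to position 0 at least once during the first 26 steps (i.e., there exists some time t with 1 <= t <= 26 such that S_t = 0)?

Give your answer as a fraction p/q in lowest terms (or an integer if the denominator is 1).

Count via complement. Let g(t,s) = #length-t paths at position s with S_1..S_t all ≠ 0.
g(t,s) = g(t-1,s-1) + g(t-1,s+1) for s ≠ 0; g(t,0) = 0.
t=0: g(0,0)=1
t=1: g(1,-1)=1 g(1,1)=1
t=2: g(2,-2)=1 g(2,2)=1
t=3: g(3,-3)=1 g(3,-1)=1 g(3,1)=1 g(3,3)=1
t=4: g(4,-4)=1 g(4,-2)=2 g(4,2)=2 g(4,4)=1
t=5: g(5,-5)=1 g(5,-3)=3 g(5,-1)=2 g(5,1)=2 g(5,3)=3 g(5,5)=1
t=6: g(6,-6)=1 g(6,-4)=4 g(6,-2)=5 g(6,2)=5 g(6,4)=4 g(6,6)=1
t=7: g(7,-7)=1 g(7,-5)=5 g(7,-3)=9 g(7,-1)=5 g(7,1)=5 g(7,3)=9 g(7,5)=5 g(7,7)=1
t=8: g(8,-8)=1 g(8,-6)=6 g(8,-4)=14 g(8,-2)=14 g(8,2)=14 g(8,4)=14 g(8,6)=6 g(8,8)=1
t=9: g(9,-9)=1 g(9,-7)=7 g(9,-5)=20 g(9,-3)=28 g(9,-1)=14 g(9,1)=14 g(9,3)=28 g(9,5)=20 g(9,7)=7 g(9,9)=1
t=10: g(10,-10)=1 g(10,-8)=8 g(10,-6)=27 g(10,-4)=48 g(10,-2)=42 g(10,2)=42 g(10,4)=48 g(10,6)=27 g(10,8)=8 g(10,10)=1
t=11: g(11,-11)=1 g(11,-9)=9 g(11,-7)=35 g(11,-5)=75 g(11,-3)=90 g(11,-1)=42 g(11,1)=42 g(11,3)=90 g(11,5)=75 g(11,7)=35 g(11,9)=9 g(11,11)=1
t=12: g(12,-12)=1 g(12,-10)=10 g(12,-8)=44 g(12,-6)=110 g(12,-4)=165 g(12,-2)=132 g(12,2)=132 g(12,4)=165 g(12,6)=110 g(12,8)=44 g(12,10)=10 g(12,12)=1
t=13: g(13,-13)=1 g(13,-11)=11 g(13,-9)=54 g(13,-7)=154 g(13,-5)=275 g(13,-3)=297 g(13,-1)=132 g(13,1)=132 g(13,3)=297 g(13,5)=275 g(13,7)=154 g(13,9)=54 g(13,11)=11 g(13,13)=1
t=14: g(14,-14)=1 g(14,-12)=12 g(14,-10)=65 g(14,-8)=208 g(14,-6)=429 g(14,-4)=572 g(14,-2)=429 g(14,2)=429 g(14,4)=572 g(14,6)=429 g(14,8)=208 g(14,10)=65 g(14,12)=12 g(14,14)=1
t=15: g(15,-15)=1 g(15,-13)=13 g(15,-11)=77 g(15,-9)=273 g(15,-7)=637 g(15,-5)=1001 g(15,-3)=1001 g(15,-1)=429 g(15,1)=429 g(15,3)=1001 g(15,5)=1001 g(15,7)=637 g(15,9)=273 g(15,11)=77 g(15,13)=13 g(15,15)=1
t=16: g(16,-16)=1 g(16,-14)=14 g(16,-12)=90 g(16,-10)=350 g(16,-8)=910 g(16,-6)=1638 g(16,-4)=2002 g(16,-2)=1430 g(16,2)=1430 g(16,4)=2002 g(16,6)=1638 g(16,8)=910 g(16,10)=350 g(16,12)=90 g(16,14)=14 g(16,16)=1
t=17: g(17,-17)=1 g(17,-15)=15 g(17,-13)=104 g(17,-11)=440 g(17,-9)=1260 g(17,-7)=2548 g(17,-5)=3640 g(17,-3)=3432 g(17,-1)=1430 g(17,1)=1430 g(17,3)=3432 g(17,5)=3640 g(17,7)=2548 g(17,9)=1260 g(17,11)=440 g(17,13)=104 g(17,15)=15 g(17,17)=1
t=18: g(18,-18)=1 g(18,-16)=16 g(18,-14)=119 g(18,-12)=544 g(18,-10)=1700 g(18,-8)=3808 g(18,-6)=6188 g(18,-4)=7072 g(18,-2)=4862 g(18,2)=4862 g(18,4)=7072 g(18,6)=6188 g(18,8)=3808 g(18,10)=1700 g(18,12)=544 g(18,14)=119 g(18,16)=16 g(18,18)=1
t=19: g(19,-19)=1 g(19,-17)=17 g(19,-15)=135 g(19,-13)=663 g(19,-11)=2244 g(19,-9)=5508 g(19,-7)=9996 g(19,-5)=13260 g(19,-3)=11934 g(19,-1)=4862 g(19,1)=4862 g(19,3)=11934 g(19,5)=13260 g(19,7)=9996 g(19,9)=5508 g(19,11)=2244 g(19,13)=663 g(19,15)=135 g(19,17)=17 g(19,19)=1
t=20: g(20,-20)=1 g(20,-18)=18 g(20,-16)=152 g(20,-14)=798 g(20,-12)=2907 g(20,-10)=7752 g(20,-8)=15504 g(20,-6)=23256 g(20,-4)=25194 g(20,-2)=16796 g(20,2)=16796 g(20,4)=25194 g(20,6)=23256 g(20,8)=15504 g(20,10)=7752 g(20,12)=2907 g(20,14)=798 g(20,16)=152 g(20,18)=18 g(20,20)=1
t=21: g(21,-21)=1 g(21,-19)=19 g(21,-17)=170 g(21,-15)=950 g(21,-13)=3705 g(21,-11)=10659 g(21,-9)=23256 g(21,-7)=38760 g(21,-5)=48450 g(21,-3)=41990 g(21,-1)=16796 g(21,1)=16796 g(21,3)=41990 g(21,5)=48450 g(21,7)=38760 g(21,9)=23256 g(21,11)=10659 g(21,13)=3705 g(21,15)=950 g(21,17)=170 g(21,19)=19 g(21,21)=1
t=22: g(22,-22)=1 g(22,-20)=20 g(22,-18)=189 g(22,-16)=1120 g(22,-14)=4655 g(22,-12)=14364 g(22,-10)=33915 g(22,-8)=62016 g(22,-6)=87210 g(22,-4)=90440 g(22,-2)=58786 g(22,2)=58786 g(22,4)=90440 g(22,6)=87210 g(22,8)=62016 g(22,10)=33915 g(22,12)=14364 g(22,14)=4655 g(22,16)=1120 g(22,18)=189 g(22,20)=20 g(22,22)=1
t=23: g(23,-23)=1 g(23,-21)=21 g(23,-19)=209 g(23,-17)=1309 g(23,-15)=5775 g(23,-13)=19019 g(23,-11)=48279 g(23,-9)=95931 g(23,-7)=149226 g(23,-5)=177650 g(23,-3)=149226 g(23,-1)=58786 g(23,1)=58786 g(23,3)=149226 g(23,5)=177650 g(23,7)=149226 g(23,9)=95931 g(23,11)=48279 g(23,13)=19019 g(23,15)=5775 g(23,17)=1309 g(23,19)=209 g(23,21)=21 g(23,23)=1
t=24: g(24,-24)=1 g(24,-22)=22 g(24,-20)=230 g(24,-18)=1518 g(24,-16)=7084 g(24,-14)=24794 g(24,-12)=67298 g(24,-10)=144210 g(24,-8)=245157 g(24,-6)=326876 g(24,-4)=326876 g(24,-2)=208012 g(24,2)=208012 g(24,4)=326876 g(24,6)=326876 g(24,8)=245157 g(24,10)=144210 g(24,12)=67298 g(24,14)=24794 g(24,16)=7084 g(24,18)=1518 g(24,20)=230 g(24,22)=22 g(24,24)=1
t=25: g(25,-25)=1 g(25,-23)=23 g(25,-21)=252 g(25,-19)=1748 g(25,-17)=8602 g(25,-15)=31878 g(25,-13)=92092 g(25,-11)=211508 g(25,-9)=389367 g(25,-7)=572033 g(25,-5)=653752 g(25,-3)=534888 g(25,-1)=208012 g(25,1)=208012 g(25,3)=534888 g(25,5)=653752 g(25,7)=572033 g(25,9)=389367 g(25,11)=211508 g(25,13)=92092 g(25,15)=31878 g(25,17)=8602 g(25,19)=1748 g(25,21)=252 g(25,23)=23 g(25,25)=1
t=26: g(26,-26)=1 g(26,-24)=24 g(26,-22)=275 g(26,-20)=2000 g(26,-18)=10350 g(26,-16)=40480 g(26,-14)=123970 g(26,-12)=303600 g(26,-10)=600875 g(26,-8)=961400 g(26,-6)=1225785 g(26,-4)=1188640 g(26,-2)=742900 g(26,2)=742900 g(26,4)=1188640 g(26,6)=1225785 g(26,8)=961400 g(26,10)=600875 g(26,12)=303600 g(26,14)=123970 g(26,16)=40480 g(26,18)=10350 g(26,20)=2000 g(26,22)=275 g(26,24)=24 g(26,26)=1
Paths never hitting 0: Σ_s g(26,s) = 10400600
Paths hitting 0: 2^26 - 10400600 = 56708264
P = 56708264/67108864 = 7088533/8388608

Answer: 7088533/8388608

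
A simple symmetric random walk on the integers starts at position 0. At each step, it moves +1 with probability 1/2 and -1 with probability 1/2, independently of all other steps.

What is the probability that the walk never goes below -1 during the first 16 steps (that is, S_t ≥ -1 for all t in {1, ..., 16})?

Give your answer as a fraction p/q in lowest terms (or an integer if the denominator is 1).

Let f(t,s) = #length-t paths at position s with S_1..S_t all ≥ -1.
f(t,s) = f(t-1,s-1) + f(t-1,s+1) for s ≥ -1; f(t,s) = 0 for s < -1.
t=0: f(0,0)=1
t=1: f(1,-1)=1 f(1,1)=1
t=2: f(2,0)=2 f(2,2)=1
t=3: f(3,-1)=2 f(3,1)=3 f(3,3)=1
t=4: f(4,0)=5 f(4,2)=4 f(4,4)=1
t=5: f(5,-1)=5 f(5,1)=9 f(5,3)=5 f(5,5)=1
t=6: f(6,0)=14 f(6,2)=14 f(6,4)=6 f(6,6)=1
t=7: f(7,-1)=14 f(7,1)=28 f(7,3)=20 f(7,5)=7 f(7,7)=1
t=8: f(8,0)=42 f(8,2)=48 f(8,4)=27 f(8,6)=8 f(8,8)=1
t=9: f(9,-1)=42 f(9,1)=90 f(9,3)=75 f(9,5)=35 f(9,7)=9 f(9,9)=1
t=10: f(10,0)=132 f(10,2)=165 f(10,4)=110 f(10,6)=44 f(10,8)=10 f(10,10)=1
t=11: f(11,-1)=132 f(11,1)=297 f(11,3)=275 f(11,5)=154 f(11,7)=54 f(11,9)=11 f(11,11)=1
t=12: f(12,0)=429 f(12,2)=572 f(12,4)=429 f(12,6)=208 f(12,8)=65 f(12,10)=12 f(12,12)=1
t=13: f(13,-1)=429 f(13,1)=1001 f(13,3)=1001 f(13,5)=637 f(13,7)=273 f(13,9)=77 f(13,11)=13 f(13,13)=1
t=14: f(14,0)=1430 f(14,2)=2002 f(14,4)=1638 f(14,6)=910 f(14,8)=350 f(14,10)=90 f(14,12)=14 f(14,14)=1
t=15: f(15,-1)=1430 f(15,1)=3432 f(15,3)=3640 f(15,5)=2548 f(15,7)=1260 f(15,9)=440 f(15,11)=104 f(15,13)=15 f(15,15)=1
t=16: f(16,0)=4862 f(16,2)=7072 f(16,4)=6188 f(16,6)=3808 f(16,8)=1700 f(16,10)=544 f(16,12)=119 f(16,14)=16 f(16,16)=1
Σ_s f(16,s) = 24310
P = 24310/65536 = 12155/32768

Answer: 12155/32768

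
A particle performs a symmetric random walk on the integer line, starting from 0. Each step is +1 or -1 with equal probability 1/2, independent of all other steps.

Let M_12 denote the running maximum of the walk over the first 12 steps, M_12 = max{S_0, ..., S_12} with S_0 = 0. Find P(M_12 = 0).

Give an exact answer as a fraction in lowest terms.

Let M_12 = max(S_0,...,S_12). Use the reflection principle: for j ≥ 1, #{paths with M_12 ≥ j} = #{S_12 ≥ j} + #{S_12 ≥ j+1}.
P(M_12 ≥ 0) = 1 since S_0 = 0, so #{M_12 ≥ 0} = 4096.
#{M_12 ≥ 1} = #{S_12 ≥ 1} + #{S_12 ≥ 2} = 1586 + 1586 = 3172.
#{M_12 = 0} = 4096 - 3172 = 924.
P(M_12 = 0) = 924/4096 = 231/1024

Answer: 231/1024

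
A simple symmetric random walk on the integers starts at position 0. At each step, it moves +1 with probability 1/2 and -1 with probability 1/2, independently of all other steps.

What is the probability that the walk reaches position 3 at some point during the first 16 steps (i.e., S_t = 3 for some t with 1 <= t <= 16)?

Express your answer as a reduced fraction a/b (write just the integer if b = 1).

Count via complement. Let g(t,s) = #length-t paths at position s with S_1..S_t all ≠ 3.
g(t,s) = g(t-1,s-1) + g(t-1,s+1) for s ≠ 3; g(t,3) = 0.
t=0: g(0,0)=1
t=1: g(1,-1)=1 g(1,1)=1
t=2: g(2,-2)=1 g(2,0)=2 g(2,2)=1
t=3: g(3,-3)=1 g(3,-1)=3 g(3,1)=3
t=4: g(4,-4)=1 g(4,-2)=4 g(4,0)=6 g(4,2)=3
t=5: g(5,-5)=1 g(5,-3)=5 g(5,-1)=10 g(5,1)=9
t=6: g(6,-6)=1 g(6,-4)=6 g(6,-2)=15 g(6,0)=19 g(6,2)=9
t=7: g(7,-7)=1 g(7,-5)=7 g(7,-3)=21 g(7,-1)=34 g(7,1)=28
t=8: g(8,-8)=1 g(8,-6)=8 g(8,-4)=28 g(8,-2)=55 g(8,0)=62 g(8,2)=28
t=9: g(9,-9)=1 g(9,-7)=9 g(9,-5)=36 g(9,-3)=83 g(9,-1)=117 g(9,1)=90
t=10: g(10,-10)=1 g(10,-8)=10 g(10,-6)=45 g(10,-4)=119 g(10,-2)=200 g(10,0)=207 g(10,2)=90
t=11: g(11,-11)=1 g(11,-9)=11 g(11,-7)=55 g(11,-5)=164 g(11,-3)=319 g(11,-1)=407 g(11,1)=297
t=12: g(12,-12)=1 g(12,-10)=12 g(12,-8)=66 g(12,-6)=219 g(12,-4)=483 g(12,-2)=726 g(12,0)=704 g(12,2)=297
t=13: g(13,-13)=1 g(13,-11)=13 g(13,-9)=78 g(13,-7)=285 g(13,-5)=702 g(13,-3)=1209 g(13,-1)=1430 g(13,1)=1001
t=14: g(14,-14)=1 g(14,-12)=14 g(14,-10)=91 g(14,-8)=363 g(14,-6)=987 g(14,-4)=1911 g(14,-2)=2639 g(14,0)=2431 g(14,2)=1001
t=15: g(15,-15)=1 g(15,-13)=15 g(15,-11)=105 g(15,-9)=454 g(15,-7)=1350 g(15,-5)=2898 g(15,-3)=4550 g(15,-1)=5070 g(15,1)=3432
t=16: g(16,-16)=1 g(16,-14)=16 g(16,-12)=120 g(16,-10)=559 g(16,-8)=1804 g(16,-6)=4248 g(16,-4)=7448 g(16,-2)=9620 g(16,0)=8502 g(16,2)=3432
Paths never hitting 3: Σ_s g(16,s) = 35750
Paths hitting 3: 2^16 - 35750 = 29786
P = 29786/65536 = 14893/32768

Answer: 14893/32768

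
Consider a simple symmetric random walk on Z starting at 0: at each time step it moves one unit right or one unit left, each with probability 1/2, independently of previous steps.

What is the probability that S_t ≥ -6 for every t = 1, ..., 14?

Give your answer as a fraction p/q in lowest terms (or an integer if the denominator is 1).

Answer: 3861/4096

Derivation:
Let f(t,s) = #length-t paths at position s with S_1..S_t all ≥ -6.
f(t,s) = f(t-1,s-1) + f(t-1,s+1) for s ≥ -6; f(t,s) = 0 for s < -6.
t=0: f(0,0)=1
t=1: f(1,-1)=1 f(1,1)=1
t=2: f(2,-2)=1 f(2,0)=2 f(2,2)=1
t=3: f(3,-3)=1 f(3,-1)=3 f(3,1)=3 f(3,3)=1
t=4: f(4,-4)=1 f(4,-2)=4 f(4,0)=6 f(4,2)=4 f(4,4)=1
t=5: f(5,-5)=1 f(5,-3)=5 f(5,-1)=10 f(5,1)=10 f(5,3)=5 f(5,5)=1
t=6: f(6,-6)=1 f(6,-4)=6 f(6,-2)=15 f(6,0)=20 f(6,2)=15 f(6,4)=6 f(6,6)=1
t=7: f(7,-5)=7 f(7,-3)=21 f(7,-1)=35 f(7,1)=35 f(7,3)=21 f(7,5)=7 f(7,7)=1
t=8: f(8,-6)=7 f(8,-4)=28 f(8,-2)=56 f(8,0)=70 f(8,2)=56 f(8,4)=28 f(8,6)=8 f(8,8)=1
t=9: f(9,-5)=35 f(9,-3)=84 f(9,-1)=126 f(9,1)=126 f(9,3)=84 f(9,5)=36 f(9,7)=9 f(9,9)=1
t=10: f(10,-6)=35 f(10,-4)=119 f(10,-2)=210 f(10,0)=252 f(10,2)=210 f(10,4)=120 f(10,6)=45 f(10,8)=10 f(10,10)=1
t=11: f(11,-5)=154 f(11,-3)=329 f(11,-1)=462 f(11,1)=462 f(11,3)=330 f(11,5)=165 f(11,7)=55 f(11,9)=11 f(11,11)=1
t=12: f(12,-6)=154 f(12,-4)=483 f(12,-2)=791 f(12,0)=924 f(12,2)=792 f(12,4)=495 f(12,6)=220 f(12,8)=66 f(12,10)=12 f(12,12)=1
t=13: f(13,-5)=637 f(13,-3)=1274 f(13,-1)=1715 f(13,1)=1716 f(13,3)=1287 f(13,5)=715 f(13,7)=286 f(13,9)=78 f(13,11)=13 f(13,13)=1
t=14: f(14,-6)=637 f(14,-4)=1911 f(14,-2)=2989 f(14,0)=3431 f(14,2)=3003 f(14,4)=2002 f(14,6)=1001 f(14,8)=364 f(14,10)=91 f(14,12)=14 f(14,14)=1
Σ_s f(14,s) = 15444
P = 15444/16384 = 3861/4096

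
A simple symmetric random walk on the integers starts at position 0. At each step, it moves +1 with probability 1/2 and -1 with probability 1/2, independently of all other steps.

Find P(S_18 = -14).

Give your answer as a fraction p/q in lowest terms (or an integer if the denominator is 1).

To reach position -14 after 18 steps: need 2 steps of +1 and 16 of -1.
Favorable paths: C(18,2) = 153
Total paths: 2^18 = 262144
P = 153/262144 = 153/262144

Answer: 153/262144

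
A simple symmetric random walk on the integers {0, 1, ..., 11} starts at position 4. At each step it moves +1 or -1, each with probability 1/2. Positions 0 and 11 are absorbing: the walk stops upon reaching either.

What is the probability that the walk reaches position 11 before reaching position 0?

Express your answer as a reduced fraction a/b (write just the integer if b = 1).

Answer: 4/11

Derivation:
Symmetric walk (p = 1/2): the harmonic-function argument gives P(hit 11 before 0 | start at 4) = a/N.
P = 4/11 = 4/11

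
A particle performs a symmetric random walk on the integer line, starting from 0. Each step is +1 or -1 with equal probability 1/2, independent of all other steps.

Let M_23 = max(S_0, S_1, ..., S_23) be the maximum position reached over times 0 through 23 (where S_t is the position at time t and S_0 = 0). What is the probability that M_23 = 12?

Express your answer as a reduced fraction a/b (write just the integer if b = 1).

Let M_23 = max(S_0,...,S_23). Use the reflection principle: for j ≥ 1, #{paths with M_23 ≥ j} = #{S_23 ≥ j} + #{S_23 ≥ j+1}.
By reflection, #{M_23 ≥ 12} = #{S_23 ≥ 12} + #{S_23 ≥ 13} = 44552 + 44552 = 89104.
#{M_23 ≥ 13} = #{S_23 ≥ 13} + #{S_23 ≥ 14} = 44552 + 10903 = 55455.
#{M_23 = 12} = 89104 - 55455 = 33649.
P(M_23 = 12) = 33649/8388608 = 33649/8388608

Answer: 33649/8388608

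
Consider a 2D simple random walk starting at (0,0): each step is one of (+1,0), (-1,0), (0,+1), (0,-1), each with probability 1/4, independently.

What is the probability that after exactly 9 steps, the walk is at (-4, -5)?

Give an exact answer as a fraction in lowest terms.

Let h be the number of horizontal steps (so 9-h are vertical). To end at (-4,-5) need (h-4)/2 right-steps and ((9-h)-5)/2 up-steps.
Sum over h with 4 ≤ h ≤ 4, h ≡ 0 (mod 2), 9-h ≡ 1 (mod 2):
h=4: C(9,4)·C(4,0)·C(5,0) = 126·1·1 = 126
Total favorable: 126
Total paths: 4^9 = 262144
P = 126/262144 = 63/131072

Answer: 63/131072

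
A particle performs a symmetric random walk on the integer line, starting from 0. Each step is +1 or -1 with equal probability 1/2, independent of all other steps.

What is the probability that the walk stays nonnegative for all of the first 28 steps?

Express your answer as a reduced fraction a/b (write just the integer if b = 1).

Let f(t,s) = #length-t paths at position s with S_1..S_t all ≥ 0.
f(t,s) = f(t-1,s-1) + f(t-1,s+1) for s ≥ 0; f(t,s) = 0 for s < 0.
t=0: f(0,0)=1
t=1: f(1,1)=1
t=2: f(2,0)=1 f(2,2)=1
t=3: f(3,1)=2 f(3,3)=1
t=4: f(4,0)=2 f(4,2)=3 f(4,4)=1
t=5: f(5,1)=5 f(5,3)=4 f(5,5)=1
t=6: f(6,0)=5 f(6,2)=9 f(6,4)=5 f(6,6)=1
t=7: f(7,1)=14 f(7,3)=14 f(7,5)=6 f(7,7)=1
t=8: f(8,0)=14 f(8,2)=28 f(8,4)=20 f(8,6)=7 f(8,8)=1
t=9: f(9,1)=42 f(9,3)=48 f(9,5)=27 f(9,7)=8 f(9,9)=1
t=10: f(10,0)=42 f(10,2)=90 f(10,4)=75 f(10,6)=35 f(10,8)=9 f(10,10)=1
t=11: f(11,1)=132 f(11,3)=165 f(11,5)=110 f(11,7)=44 f(11,9)=10 f(11,11)=1
t=12: f(12,0)=132 f(12,2)=297 f(12,4)=275 f(12,6)=154 f(12,8)=54 f(12,10)=11 f(12,12)=1
t=13: f(13,1)=429 f(13,3)=572 f(13,5)=429 f(13,7)=208 f(13,9)=65 f(13,11)=12 f(13,13)=1
t=14: f(14,0)=429 f(14,2)=1001 f(14,4)=1001 f(14,6)=637 f(14,8)=273 f(14,10)=77 f(14,12)=13 f(14,14)=1
t=15: f(15,1)=1430 f(15,3)=2002 f(15,5)=1638 f(15,7)=910 f(15,9)=350 f(15,11)=90 f(15,13)=14 f(15,15)=1
t=16: f(16,0)=1430 f(16,2)=3432 f(16,4)=3640 f(16,6)=2548 f(16,8)=1260 f(16,10)=440 f(16,12)=104 f(16,14)=15 f(16,16)=1
t=17: f(17,1)=4862 f(17,3)=7072 f(17,5)=6188 f(17,7)=3808 f(17,9)=1700 f(17,11)=544 f(17,13)=119 f(17,15)=16 f(17,17)=1
t=18: f(18,0)=4862 f(18,2)=11934 f(18,4)=13260 f(18,6)=9996 f(18,8)=5508 f(18,10)=2244 f(18,12)=663 f(18,14)=135 f(18,16)=17 f(18,18)=1
t=19: f(19,1)=16796 f(19,3)=25194 f(19,5)=23256 f(19,7)=15504 f(19,9)=7752 f(19,11)=2907 f(19,13)=798 f(19,15)=152 f(19,17)=18 f(19,19)=1
t=20: f(20,0)=16796 f(20,2)=41990 f(20,4)=48450 f(20,6)=38760 f(20,8)=23256 f(20,10)=10659 f(20,12)=3705 f(20,14)=950 f(20,16)=170 f(20,18)=19 f(20,20)=1
t=21: f(21,1)=58786 f(21,3)=90440 f(21,5)=87210 f(21,7)=62016 f(21,9)=33915 f(21,11)=14364 f(21,13)=4655 f(21,15)=1120 f(21,17)=189 f(21,19)=20 f(21,21)=1
t=22: f(22,0)=58786 f(22,2)=149226 f(22,4)=177650 f(22,6)=149226 f(22,8)=95931 f(22,10)=48279 f(22,12)=19019 f(22,14)=5775 f(22,16)=1309 f(22,18)=209 f(22,20)=21 f(22,22)=1
t=23: f(23,1)=208012 f(23,3)=326876 f(23,5)=326876 f(23,7)=245157 f(23,9)=144210 f(23,11)=67298 f(23,13)=24794 f(23,15)=7084 f(23,17)=1518 f(23,19)=230 f(23,21)=22 f(23,23)=1
t=24: f(24,0)=208012 f(24,2)=534888 f(24,4)=653752 f(24,6)=572033 f(24,8)=389367 f(24,10)=211508 f(24,12)=92092 f(24,14)=31878 f(24,16)=8602 f(24,18)=1748 f(24,20)=252 f(24,22)=23 f(24,24)=1
t=25: f(25,1)=742900 f(25,3)=1188640 f(25,5)=1225785 f(25,7)=961400 f(25,9)=600875 f(25,11)=303600 f(25,13)=123970 f(25,15)=40480 f(25,17)=10350 f(25,19)=2000 f(25,21)=275 f(25,23)=24 f(25,25)=1
t=26: f(26,0)=742900 f(26,2)=1931540 f(26,4)=2414425 f(26,6)=2187185 f(26,8)=1562275 f(26,10)=904475 f(26,12)=427570 f(26,14)=164450 f(26,16)=50830 f(26,18)=12350 f(26,20)=2275 f(26,22)=299 f(26,24)=25 f(26,26)=1
t=27: f(27,1)=2674440 f(27,3)=4345965 f(27,5)=4601610 f(27,7)=3749460 f(27,9)=2466750 f(27,11)=1332045 f(27,13)=592020 f(27,15)=215280 f(27,17)=63180 f(27,19)=14625 f(27,21)=2574 f(27,23)=324 f(27,25)=26 f(27,27)=1
t=28: f(28,0)=2674440 f(28,2)=7020405 f(28,4)=8947575 f(28,6)=8351070 f(28,8)=6216210 f(28,10)=3798795 f(28,12)=1924065 f(28,14)=807300 f(28,16)=278460 f(28,18)=77805 f(28,20)=17199 f(28,22)=2898 f(28,24)=350 f(28,26)=27 f(28,28)=1
Σ_s f(28,s) = 40116600
P = 40116600/268435456 = 5014575/33554432

Answer: 5014575/33554432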